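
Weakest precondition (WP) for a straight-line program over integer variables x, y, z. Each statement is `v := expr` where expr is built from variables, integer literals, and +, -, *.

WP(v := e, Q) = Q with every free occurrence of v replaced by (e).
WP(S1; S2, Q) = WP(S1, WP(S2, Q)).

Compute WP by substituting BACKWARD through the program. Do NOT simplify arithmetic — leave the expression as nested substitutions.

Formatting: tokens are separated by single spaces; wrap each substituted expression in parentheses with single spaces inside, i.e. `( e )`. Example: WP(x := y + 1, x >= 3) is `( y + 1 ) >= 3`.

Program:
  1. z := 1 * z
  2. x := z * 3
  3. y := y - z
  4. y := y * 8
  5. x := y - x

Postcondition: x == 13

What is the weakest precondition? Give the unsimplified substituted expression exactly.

post: x == 13
stmt 5: x := y - x  -- replace 1 occurrence(s) of x with (y - x)
  => ( y - x ) == 13
stmt 4: y := y * 8  -- replace 1 occurrence(s) of y with (y * 8)
  => ( ( y * 8 ) - x ) == 13
stmt 3: y := y - z  -- replace 1 occurrence(s) of y with (y - z)
  => ( ( ( y - z ) * 8 ) - x ) == 13
stmt 2: x := z * 3  -- replace 1 occurrence(s) of x with (z * 3)
  => ( ( ( y - z ) * 8 ) - ( z * 3 ) ) == 13
stmt 1: z := 1 * z  -- replace 2 occurrence(s) of z with (1 * z)
  => ( ( ( y - ( 1 * z ) ) * 8 ) - ( ( 1 * z ) * 3 ) ) == 13

Answer: ( ( ( y - ( 1 * z ) ) * 8 ) - ( ( 1 * z ) * 3 ) ) == 13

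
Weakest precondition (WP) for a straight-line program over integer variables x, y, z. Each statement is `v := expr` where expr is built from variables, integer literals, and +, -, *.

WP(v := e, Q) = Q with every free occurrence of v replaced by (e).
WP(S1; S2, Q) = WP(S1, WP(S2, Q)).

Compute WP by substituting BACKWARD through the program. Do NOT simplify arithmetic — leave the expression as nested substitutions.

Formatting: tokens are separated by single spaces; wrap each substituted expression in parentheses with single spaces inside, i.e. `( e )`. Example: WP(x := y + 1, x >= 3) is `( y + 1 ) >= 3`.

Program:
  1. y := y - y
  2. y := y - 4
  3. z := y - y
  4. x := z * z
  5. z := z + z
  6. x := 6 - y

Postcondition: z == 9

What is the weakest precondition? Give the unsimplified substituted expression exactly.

Answer: ( ( ( ( y - y ) - 4 ) - ( ( y - y ) - 4 ) ) + ( ( ( y - y ) - 4 ) - ( ( y - y ) - 4 ) ) ) == 9

Derivation:
post: z == 9
stmt 6: x := 6 - y  -- replace 0 occurrence(s) of x with (6 - y)
  => z == 9
stmt 5: z := z + z  -- replace 1 occurrence(s) of z with (z + z)
  => ( z + z ) == 9
stmt 4: x := z * z  -- replace 0 occurrence(s) of x with (z * z)
  => ( z + z ) == 9
stmt 3: z := y - y  -- replace 2 occurrence(s) of z with (y - y)
  => ( ( y - y ) + ( y - y ) ) == 9
stmt 2: y := y - 4  -- replace 4 occurrence(s) of y with (y - 4)
  => ( ( ( y - 4 ) - ( y - 4 ) ) + ( ( y - 4 ) - ( y - 4 ) ) ) == 9
stmt 1: y := y - y  -- replace 4 occurrence(s) of y with (y - y)
  => ( ( ( ( y - y ) - 4 ) - ( ( y - y ) - 4 ) ) + ( ( ( y - y ) - 4 ) - ( ( y - y ) - 4 ) ) ) == 9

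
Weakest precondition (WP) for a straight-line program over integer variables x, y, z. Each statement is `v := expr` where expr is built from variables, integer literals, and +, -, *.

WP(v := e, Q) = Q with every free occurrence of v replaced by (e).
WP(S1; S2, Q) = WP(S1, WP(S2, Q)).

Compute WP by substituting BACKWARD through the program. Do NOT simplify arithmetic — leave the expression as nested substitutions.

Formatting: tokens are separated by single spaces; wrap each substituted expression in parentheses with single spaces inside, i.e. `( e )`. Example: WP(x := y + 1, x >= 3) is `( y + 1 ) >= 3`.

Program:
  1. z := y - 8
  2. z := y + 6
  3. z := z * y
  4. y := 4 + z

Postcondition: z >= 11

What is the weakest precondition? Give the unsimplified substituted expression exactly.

post: z >= 11
stmt 4: y := 4 + z  -- replace 0 occurrence(s) of y with (4 + z)
  => z >= 11
stmt 3: z := z * y  -- replace 1 occurrence(s) of z with (z * y)
  => ( z * y ) >= 11
stmt 2: z := y + 6  -- replace 1 occurrence(s) of z with (y + 6)
  => ( ( y + 6 ) * y ) >= 11
stmt 1: z := y - 8  -- replace 0 occurrence(s) of z with (y - 8)
  => ( ( y + 6 ) * y ) >= 11

Answer: ( ( y + 6 ) * y ) >= 11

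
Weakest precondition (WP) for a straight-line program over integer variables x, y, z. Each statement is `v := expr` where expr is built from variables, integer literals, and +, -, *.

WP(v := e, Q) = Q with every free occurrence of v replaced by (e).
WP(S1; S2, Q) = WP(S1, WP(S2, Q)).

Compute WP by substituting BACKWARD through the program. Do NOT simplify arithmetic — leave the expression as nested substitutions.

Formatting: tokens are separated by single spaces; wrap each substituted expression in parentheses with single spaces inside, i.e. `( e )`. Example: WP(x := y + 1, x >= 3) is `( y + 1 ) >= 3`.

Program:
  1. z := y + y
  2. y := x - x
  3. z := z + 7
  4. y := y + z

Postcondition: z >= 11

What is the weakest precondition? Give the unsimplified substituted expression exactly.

Answer: ( ( y + y ) + 7 ) >= 11

Derivation:
post: z >= 11
stmt 4: y := y + z  -- replace 0 occurrence(s) of y with (y + z)
  => z >= 11
stmt 3: z := z + 7  -- replace 1 occurrence(s) of z with (z + 7)
  => ( z + 7 ) >= 11
stmt 2: y := x - x  -- replace 0 occurrence(s) of y with (x - x)
  => ( z + 7 ) >= 11
stmt 1: z := y + y  -- replace 1 occurrence(s) of z with (y + y)
  => ( ( y + y ) + 7 ) >= 11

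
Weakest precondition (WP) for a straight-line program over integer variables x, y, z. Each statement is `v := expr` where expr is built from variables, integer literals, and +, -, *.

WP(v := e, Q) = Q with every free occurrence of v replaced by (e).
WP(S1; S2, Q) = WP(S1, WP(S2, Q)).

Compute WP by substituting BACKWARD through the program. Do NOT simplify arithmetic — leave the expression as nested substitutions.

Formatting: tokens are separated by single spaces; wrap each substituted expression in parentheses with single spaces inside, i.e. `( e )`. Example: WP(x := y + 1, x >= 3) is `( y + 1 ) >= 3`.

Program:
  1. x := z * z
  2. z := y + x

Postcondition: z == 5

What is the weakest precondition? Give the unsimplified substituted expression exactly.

Answer: ( y + ( z * z ) ) == 5

Derivation:
post: z == 5
stmt 2: z := y + x  -- replace 1 occurrence(s) of z with (y + x)
  => ( y + x ) == 5
stmt 1: x := z * z  -- replace 1 occurrence(s) of x with (z * z)
  => ( y + ( z * z ) ) == 5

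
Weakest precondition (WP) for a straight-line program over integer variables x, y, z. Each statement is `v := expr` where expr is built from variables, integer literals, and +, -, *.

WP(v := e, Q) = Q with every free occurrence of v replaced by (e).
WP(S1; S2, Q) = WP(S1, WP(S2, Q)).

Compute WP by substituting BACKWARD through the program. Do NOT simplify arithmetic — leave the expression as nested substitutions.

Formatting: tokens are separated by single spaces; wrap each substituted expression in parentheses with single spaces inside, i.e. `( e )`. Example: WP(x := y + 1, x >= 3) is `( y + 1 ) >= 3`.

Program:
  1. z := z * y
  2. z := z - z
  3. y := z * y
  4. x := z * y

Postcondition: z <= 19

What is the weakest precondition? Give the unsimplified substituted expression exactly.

Answer: ( ( z * y ) - ( z * y ) ) <= 19

Derivation:
post: z <= 19
stmt 4: x := z * y  -- replace 0 occurrence(s) of x with (z * y)
  => z <= 19
stmt 3: y := z * y  -- replace 0 occurrence(s) of y with (z * y)
  => z <= 19
stmt 2: z := z - z  -- replace 1 occurrence(s) of z with (z - z)
  => ( z - z ) <= 19
stmt 1: z := z * y  -- replace 2 occurrence(s) of z with (z * y)
  => ( ( z * y ) - ( z * y ) ) <= 19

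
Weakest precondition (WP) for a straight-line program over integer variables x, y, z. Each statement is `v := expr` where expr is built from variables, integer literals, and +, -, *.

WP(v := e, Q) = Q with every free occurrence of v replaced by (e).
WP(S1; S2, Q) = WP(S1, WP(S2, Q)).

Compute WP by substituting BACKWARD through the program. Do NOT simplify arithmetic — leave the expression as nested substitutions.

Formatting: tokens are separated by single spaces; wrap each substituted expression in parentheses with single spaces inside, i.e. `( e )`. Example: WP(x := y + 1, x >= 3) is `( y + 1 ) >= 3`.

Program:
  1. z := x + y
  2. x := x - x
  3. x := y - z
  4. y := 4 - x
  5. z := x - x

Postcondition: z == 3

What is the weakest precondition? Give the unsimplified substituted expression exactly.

Answer: ( ( y - ( x + y ) ) - ( y - ( x + y ) ) ) == 3

Derivation:
post: z == 3
stmt 5: z := x - x  -- replace 1 occurrence(s) of z with (x - x)
  => ( x - x ) == 3
stmt 4: y := 4 - x  -- replace 0 occurrence(s) of y with (4 - x)
  => ( x - x ) == 3
stmt 3: x := y - z  -- replace 2 occurrence(s) of x with (y - z)
  => ( ( y - z ) - ( y - z ) ) == 3
stmt 2: x := x - x  -- replace 0 occurrence(s) of x with (x - x)
  => ( ( y - z ) - ( y - z ) ) == 3
stmt 1: z := x + y  -- replace 2 occurrence(s) of z with (x + y)
  => ( ( y - ( x + y ) ) - ( y - ( x + y ) ) ) == 3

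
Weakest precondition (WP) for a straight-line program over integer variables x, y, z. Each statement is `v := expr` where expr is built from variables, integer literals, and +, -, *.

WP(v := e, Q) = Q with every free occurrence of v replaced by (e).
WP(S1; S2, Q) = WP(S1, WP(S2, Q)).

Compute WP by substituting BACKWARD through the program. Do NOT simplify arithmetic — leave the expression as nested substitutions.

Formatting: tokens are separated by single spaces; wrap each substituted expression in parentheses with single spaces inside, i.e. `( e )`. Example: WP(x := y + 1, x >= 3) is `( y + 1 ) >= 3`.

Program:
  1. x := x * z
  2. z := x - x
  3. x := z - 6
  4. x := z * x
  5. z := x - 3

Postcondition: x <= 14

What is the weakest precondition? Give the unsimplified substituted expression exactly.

Answer: ( ( ( x * z ) - ( x * z ) ) * ( ( ( x * z ) - ( x * z ) ) - 6 ) ) <= 14

Derivation:
post: x <= 14
stmt 5: z := x - 3  -- replace 0 occurrence(s) of z with (x - 3)
  => x <= 14
stmt 4: x := z * x  -- replace 1 occurrence(s) of x with (z * x)
  => ( z * x ) <= 14
stmt 3: x := z - 6  -- replace 1 occurrence(s) of x with (z - 6)
  => ( z * ( z - 6 ) ) <= 14
stmt 2: z := x - x  -- replace 2 occurrence(s) of z with (x - x)
  => ( ( x - x ) * ( ( x - x ) - 6 ) ) <= 14
stmt 1: x := x * z  -- replace 4 occurrence(s) of x with (x * z)
  => ( ( ( x * z ) - ( x * z ) ) * ( ( ( x * z ) - ( x * z ) ) - 6 ) ) <= 14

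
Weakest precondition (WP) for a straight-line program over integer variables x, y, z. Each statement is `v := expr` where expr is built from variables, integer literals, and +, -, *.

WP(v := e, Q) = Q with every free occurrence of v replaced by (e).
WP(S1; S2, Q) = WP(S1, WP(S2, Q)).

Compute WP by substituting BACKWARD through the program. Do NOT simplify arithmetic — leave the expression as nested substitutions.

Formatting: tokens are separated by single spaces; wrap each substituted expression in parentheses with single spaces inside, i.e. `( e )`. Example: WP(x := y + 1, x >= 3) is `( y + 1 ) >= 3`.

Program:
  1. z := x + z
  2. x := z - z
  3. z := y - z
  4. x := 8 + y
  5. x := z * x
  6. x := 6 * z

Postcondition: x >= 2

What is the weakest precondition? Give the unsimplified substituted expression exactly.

Answer: ( 6 * ( y - ( x + z ) ) ) >= 2

Derivation:
post: x >= 2
stmt 6: x := 6 * z  -- replace 1 occurrence(s) of x with (6 * z)
  => ( 6 * z ) >= 2
stmt 5: x := z * x  -- replace 0 occurrence(s) of x with (z * x)
  => ( 6 * z ) >= 2
stmt 4: x := 8 + y  -- replace 0 occurrence(s) of x with (8 + y)
  => ( 6 * z ) >= 2
stmt 3: z := y - z  -- replace 1 occurrence(s) of z with (y - z)
  => ( 6 * ( y - z ) ) >= 2
stmt 2: x := z - z  -- replace 0 occurrence(s) of x with (z - z)
  => ( 6 * ( y - z ) ) >= 2
stmt 1: z := x + z  -- replace 1 occurrence(s) of z with (x + z)
  => ( 6 * ( y - ( x + z ) ) ) >= 2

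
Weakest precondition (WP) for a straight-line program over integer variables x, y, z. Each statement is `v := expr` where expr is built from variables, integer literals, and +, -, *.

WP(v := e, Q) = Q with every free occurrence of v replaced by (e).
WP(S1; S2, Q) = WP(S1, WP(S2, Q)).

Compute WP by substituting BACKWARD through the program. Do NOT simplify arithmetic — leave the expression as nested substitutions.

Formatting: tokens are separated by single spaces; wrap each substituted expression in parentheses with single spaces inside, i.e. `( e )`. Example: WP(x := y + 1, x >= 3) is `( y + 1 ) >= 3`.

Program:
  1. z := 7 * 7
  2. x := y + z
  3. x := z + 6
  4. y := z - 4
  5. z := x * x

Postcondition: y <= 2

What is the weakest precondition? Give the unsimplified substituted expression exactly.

post: y <= 2
stmt 5: z := x * x  -- replace 0 occurrence(s) of z with (x * x)
  => y <= 2
stmt 4: y := z - 4  -- replace 1 occurrence(s) of y with (z - 4)
  => ( z - 4 ) <= 2
stmt 3: x := z + 6  -- replace 0 occurrence(s) of x with (z + 6)
  => ( z - 4 ) <= 2
stmt 2: x := y + z  -- replace 0 occurrence(s) of x with (y + z)
  => ( z - 4 ) <= 2
stmt 1: z := 7 * 7  -- replace 1 occurrence(s) of z with (7 * 7)
  => ( ( 7 * 7 ) - 4 ) <= 2

Answer: ( ( 7 * 7 ) - 4 ) <= 2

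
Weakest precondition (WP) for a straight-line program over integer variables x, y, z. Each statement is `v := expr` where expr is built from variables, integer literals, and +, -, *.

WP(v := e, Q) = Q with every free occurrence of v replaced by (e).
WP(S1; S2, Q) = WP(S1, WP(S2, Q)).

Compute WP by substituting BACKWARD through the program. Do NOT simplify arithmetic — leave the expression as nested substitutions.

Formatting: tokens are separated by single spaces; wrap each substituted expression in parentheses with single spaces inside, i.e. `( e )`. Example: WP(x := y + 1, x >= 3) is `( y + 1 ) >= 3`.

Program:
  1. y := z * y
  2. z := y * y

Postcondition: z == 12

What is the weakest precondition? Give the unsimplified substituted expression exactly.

Answer: ( ( z * y ) * ( z * y ) ) == 12

Derivation:
post: z == 12
stmt 2: z := y * y  -- replace 1 occurrence(s) of z with (y * y)
  => ( y * y ) == 12
stmt 1: y := z * y  -- replace 2 occurrence(s) of y with (z * y)
  => ( ( z * y ) * ( z * y ) ) == 12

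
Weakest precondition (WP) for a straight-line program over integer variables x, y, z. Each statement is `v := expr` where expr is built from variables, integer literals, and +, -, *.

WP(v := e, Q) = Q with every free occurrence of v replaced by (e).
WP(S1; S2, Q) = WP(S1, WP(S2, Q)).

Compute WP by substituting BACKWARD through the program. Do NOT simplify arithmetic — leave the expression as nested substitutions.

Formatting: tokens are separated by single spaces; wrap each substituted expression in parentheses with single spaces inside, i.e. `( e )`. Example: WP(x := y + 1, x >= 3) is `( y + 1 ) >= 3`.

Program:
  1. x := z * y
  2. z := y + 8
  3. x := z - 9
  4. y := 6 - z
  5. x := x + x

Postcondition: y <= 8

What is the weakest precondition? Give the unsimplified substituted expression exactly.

post: y <= 8
stmt 5: x := x + x  -- replace 0 occurrence(s) of x with (x + x)
  => y <= 8
stmt 4: y := 6 - z  -- replace 1 occurrence(s) of y with (6 - z)
  => ( 6 - z ) <= 8
stmt 3: x := z - 9  -- replace 0 occurrence(s) of x with (z - 9)
  => ( 6 - z ) <= 8
stmt 2: z := y + 8  -- replace 1 occurrence(s) of z with (y + 8)
  => ( 6 - ( y + 8 ) ) <= 8
stmt 1: x := z * y  -- replace 0 occurrence(s) of x with (z * y)
  => ( 6 - ( y + 8 ) ) <= 8

Answer: ( 6 - ( y + 8 ) ) <= 8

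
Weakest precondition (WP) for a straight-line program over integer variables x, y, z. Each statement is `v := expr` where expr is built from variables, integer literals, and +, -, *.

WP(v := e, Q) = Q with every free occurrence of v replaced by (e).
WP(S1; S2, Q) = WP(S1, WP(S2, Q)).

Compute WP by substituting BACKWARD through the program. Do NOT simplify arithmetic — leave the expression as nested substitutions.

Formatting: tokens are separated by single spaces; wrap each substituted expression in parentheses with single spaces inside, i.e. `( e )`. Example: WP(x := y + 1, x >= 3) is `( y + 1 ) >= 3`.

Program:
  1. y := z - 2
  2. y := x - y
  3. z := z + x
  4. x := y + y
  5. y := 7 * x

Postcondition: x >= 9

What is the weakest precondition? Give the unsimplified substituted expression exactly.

post: x >= 9
stmt 5: y := 7 * x  -- replace 0 occurrence(s) of y with (7 * x)
  => x >= 9
stmt 4: x := y + y  -- replace 1 occurrence(s) of x with (y + y)
  => ( y + y ) >= 9
stmt 3: z := z + x  -- replace 0 occurrence(s) of z with (z + x)
  => ( y + y ) >= 9
stmt 2: y := x - y  -- replace 2 occurrence(s) of y with (x - y)
  => ( ( x - y ) + ( x - y ) ) >= 9
stmt 1: y := z - 2  -- replace 2 occurrence(s) of y with (z - 2)
  => ( ( x - ( z - 2 ) ) + ( x - ( z - 2 ) ) ) >= 9

Answer: ( ( x - ( z - 2 ) ) + ( x - ( z - 2 ) ) ) >= 9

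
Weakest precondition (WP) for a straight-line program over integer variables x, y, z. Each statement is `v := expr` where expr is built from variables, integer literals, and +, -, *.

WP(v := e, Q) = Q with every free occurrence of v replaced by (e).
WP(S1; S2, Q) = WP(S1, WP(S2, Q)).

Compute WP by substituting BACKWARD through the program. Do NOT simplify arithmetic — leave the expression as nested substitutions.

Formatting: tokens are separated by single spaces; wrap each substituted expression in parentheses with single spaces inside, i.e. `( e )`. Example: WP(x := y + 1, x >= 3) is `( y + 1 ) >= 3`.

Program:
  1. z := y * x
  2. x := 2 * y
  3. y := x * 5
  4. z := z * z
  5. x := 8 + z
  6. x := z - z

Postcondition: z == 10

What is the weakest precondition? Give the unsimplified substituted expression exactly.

post: z == 10
stmt 6: x := z - z  -- replace 0 occurrence(s) of x with (z - z)
  => z == 10
stmt 5: x := 8 + z  -- replace 0 occurrence(s) of x with (8 + z)
  => z == 10
stmt 4: z := z * z  -- replace 1 occurrence(s) of z with (z * z)
  => ( z * z ) == 10
stmt 3: y := x * 5  -- replace 0 occurrence(s) of y with (x * 5)
  => ( z * z ) == 10
stmt 2: x := 2 * y  -- replace 0 occurrence(s) of x with (2 * y)
  => ( z * z ) == 10
stmt 1: z := y * x  -- replace 2 occurrence(s) of z with (y * x)
  => ( ( y * x ) * ( y * x ) ) == 10

Answer: ( ( y * x ) * ( y * x ) ) == 10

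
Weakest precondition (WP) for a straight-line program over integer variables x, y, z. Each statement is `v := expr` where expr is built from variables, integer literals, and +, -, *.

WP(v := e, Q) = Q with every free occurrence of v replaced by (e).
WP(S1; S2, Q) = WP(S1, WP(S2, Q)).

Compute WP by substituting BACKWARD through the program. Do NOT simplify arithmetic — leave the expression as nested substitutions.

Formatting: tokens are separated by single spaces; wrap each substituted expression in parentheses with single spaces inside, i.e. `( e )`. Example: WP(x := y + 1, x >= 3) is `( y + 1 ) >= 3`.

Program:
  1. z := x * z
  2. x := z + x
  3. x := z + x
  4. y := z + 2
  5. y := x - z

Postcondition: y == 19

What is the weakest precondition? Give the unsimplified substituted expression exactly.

post: y == 19
stmt 5: y := x - z  -- replace 1 occurrence(s) of y with (x - z)
  => ( x - z ) == 19
stmt 4: y := z + 2  -- replace 0 occurrence(s) of y with (z + 2)
  => ( x - z ) == 19
stmt 3: x := z + x  -- replace 1 occurrence(s) of x with (z + x)
  => ( ( z + x ) - z ) == 19
stmt 2: x := z + x  -- replace 1 occurrence(s) of x with (z + x)
  => ( ( z + ( z + x ) ) - z ) == 19
stmt 1: z := x * z  -- replace 3 occurrence(s) of z with (x * z)
  => ( ( ( x * z ) + ( ( x * z ) + x ) ) - ( x * z ) ) == 19

Answer: ( ( ( x * z ) + ( ( x * z ) + x ) ) - ( x * z ) ) == 19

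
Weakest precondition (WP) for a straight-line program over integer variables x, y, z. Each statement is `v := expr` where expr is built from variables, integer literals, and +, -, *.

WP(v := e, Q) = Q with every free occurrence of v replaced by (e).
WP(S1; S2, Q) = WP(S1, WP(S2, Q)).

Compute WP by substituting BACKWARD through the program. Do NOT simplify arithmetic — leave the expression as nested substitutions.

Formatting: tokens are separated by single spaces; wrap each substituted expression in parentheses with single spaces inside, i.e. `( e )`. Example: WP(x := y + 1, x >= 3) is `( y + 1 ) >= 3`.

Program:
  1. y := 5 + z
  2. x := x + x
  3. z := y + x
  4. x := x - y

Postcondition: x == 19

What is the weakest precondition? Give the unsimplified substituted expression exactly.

post: x == 19
stmt 4: x := x - y  -- replace 1 occurrence(s) of x with (x - y)
  => ( x - y ) == 19
stmt 3: z := y + x  -- replace 0 occurrence(s) of z with (y + x)
  => ( x - y ) == 19
stmt 2: x := x + x  -- replace 1 occurrence(s) of x with (x + x)
  => ( ( x + x ) - y ) == 19
stmt 1: y := 5 + z  -- replace 1 occurrence(s) of y with (5 + z)
  => ( ( x + x ) - ( 5 + z ) ) == 19

Answer: ( ( x + x ) - ( 5 + z ) ) == 19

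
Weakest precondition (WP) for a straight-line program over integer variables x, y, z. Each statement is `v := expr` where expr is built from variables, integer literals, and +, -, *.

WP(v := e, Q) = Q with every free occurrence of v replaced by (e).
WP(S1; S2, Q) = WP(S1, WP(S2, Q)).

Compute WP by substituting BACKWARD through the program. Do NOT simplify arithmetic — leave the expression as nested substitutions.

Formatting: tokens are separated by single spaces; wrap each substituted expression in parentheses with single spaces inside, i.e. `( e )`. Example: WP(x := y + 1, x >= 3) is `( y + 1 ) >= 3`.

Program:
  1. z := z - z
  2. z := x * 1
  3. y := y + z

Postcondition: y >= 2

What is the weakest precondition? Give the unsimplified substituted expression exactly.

Answer: ( y + ( x * 1 ) ) >= 2

Derivation:
post: y >= 2
stmt 3: y := y + z  -- replace 1 occurrence(s) of y with (y + z)
  => ( y + z ) >= 2
stmt 2: z := x * 1  -- replace 1 occurrence(s) of z with (x * 1)
  => ( y + ( x * 1 ) ) >= 2
stmt 1: z := z - z  -- replace 0 occurrence(s) of z with (z - z)
  => ( y + ( x * 1 ) ) >= 2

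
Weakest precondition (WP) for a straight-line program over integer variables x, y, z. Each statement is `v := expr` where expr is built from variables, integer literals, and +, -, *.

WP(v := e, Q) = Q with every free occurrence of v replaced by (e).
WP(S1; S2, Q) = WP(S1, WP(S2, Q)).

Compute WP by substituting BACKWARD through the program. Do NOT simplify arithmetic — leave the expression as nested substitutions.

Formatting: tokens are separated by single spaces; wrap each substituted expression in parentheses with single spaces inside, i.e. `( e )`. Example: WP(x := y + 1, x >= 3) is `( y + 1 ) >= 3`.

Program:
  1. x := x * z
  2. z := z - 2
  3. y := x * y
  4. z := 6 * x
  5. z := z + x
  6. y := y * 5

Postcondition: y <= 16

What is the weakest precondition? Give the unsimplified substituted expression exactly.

Answer: ( ( ( x * z ) * y ) * 5 ) <= 16

Derivation:
post: y <= 16
stmt 6: y := y * 5  -- replace 1 occurrence(s) of y with (y * 5)
  => ( y * 5 ) <= 16
stmt 5: z := z + x  -- replace 0 occurrence(s) of z with (z + x)
  => ( y * 5 ) <= 16
stmt 4: z := 6 * x  -- replace 0 occurrence(s) of z with (6 * x)
  => ( y * 5 ) <= 16
stmt 3: y := x * y  -- replace 1 occurrence(s) of y with (x * y)
  => ( ( x * y ) * 5 ) <= 16
stmt 2: z := z - 2  -- replace 0 occurrence(s) of z with (z - 2)
  => ( ( x * y ) * 5 ) <= 16
stmt 1: x := x * z  -- replace 1 occurrence(s) of x with (x * z)
  => ( ( ( x * z ) * y ) * 5 ) <= 16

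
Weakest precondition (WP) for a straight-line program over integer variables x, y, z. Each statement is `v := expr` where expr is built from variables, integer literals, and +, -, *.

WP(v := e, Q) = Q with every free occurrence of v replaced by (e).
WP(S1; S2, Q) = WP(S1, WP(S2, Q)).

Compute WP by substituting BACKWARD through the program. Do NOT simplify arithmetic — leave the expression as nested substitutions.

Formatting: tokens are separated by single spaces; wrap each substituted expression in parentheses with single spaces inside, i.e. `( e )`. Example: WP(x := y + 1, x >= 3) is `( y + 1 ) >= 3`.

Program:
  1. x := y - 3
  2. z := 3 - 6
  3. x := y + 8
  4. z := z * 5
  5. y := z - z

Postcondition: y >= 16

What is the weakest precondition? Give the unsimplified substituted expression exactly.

Answer: ( ( ( 3 - 6 ) * 5 ) - ( ( 3 - 6 ) * 5 ) ) >= 16

Derivation:
post: y >= 16
stmt 5: y := z - z  -- replace 1 occurrence(s) of y with (z - z)
  => ( z - z ) >= 16
stmt 4: z := z * 5  -- replace 2 occurrence(s) of z with (z * 5)
  => ( ( z * 5 ) - ( z * 5 ) ) >= 16
stmt 3: x := y + 8  -- replace 0 occurrence(s) of x with (y + 8)
  => ( ( z * 5 ) - ( z * 5 ) ) >= 16
stmt 2: z := 3 - 6  -- replace 2 occurrence(s) of z with (3 - 6)
  => ( ( ( 3 - 6 ) * 5 ) - ( ( 3 - 6 ) * 5 ) ) >= 16
stmt 1: x := y - 3  -- replace 0 occurrence(s) of x with (y - 3)
  => ( ( ( 3 - 6 ) * 5 ) - ( ( 3 - 6 ) * 5 ) ) >= 16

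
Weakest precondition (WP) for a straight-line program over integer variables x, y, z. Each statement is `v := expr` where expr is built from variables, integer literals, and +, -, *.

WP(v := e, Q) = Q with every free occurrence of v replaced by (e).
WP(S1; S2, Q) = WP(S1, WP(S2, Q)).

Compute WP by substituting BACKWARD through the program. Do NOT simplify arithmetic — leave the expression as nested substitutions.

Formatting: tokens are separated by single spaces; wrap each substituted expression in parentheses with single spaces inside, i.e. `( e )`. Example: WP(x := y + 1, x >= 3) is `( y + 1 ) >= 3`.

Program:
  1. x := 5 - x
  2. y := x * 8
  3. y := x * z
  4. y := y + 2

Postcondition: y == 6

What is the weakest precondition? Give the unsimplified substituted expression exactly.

Answer: ( ( ( 5 - x ) * z ) + 2 ) == 6

Derivation:
post: y == 6
stmt 4: y := y + 2  -- replace 1 occurrence(s) of y with (y + 2)
  => ( y + 2 ) == 6
stmt 3: y := x * z  -- replace 1 occurrence(s) of y with (x * z)
  => ( ( x * z ) + 2 ) == 6
stmt 2: y := x * 8  -- replace 0 occurrence(s) of y with (x * 8)
  => ( ( x * z ) + 2 ) == 6
stmt 1: x := 5 - x  -- replace 1 occurrence(s) of x with (5 - x)
  => ( ( ( 5 - x ) * z ) + 2 ) == 6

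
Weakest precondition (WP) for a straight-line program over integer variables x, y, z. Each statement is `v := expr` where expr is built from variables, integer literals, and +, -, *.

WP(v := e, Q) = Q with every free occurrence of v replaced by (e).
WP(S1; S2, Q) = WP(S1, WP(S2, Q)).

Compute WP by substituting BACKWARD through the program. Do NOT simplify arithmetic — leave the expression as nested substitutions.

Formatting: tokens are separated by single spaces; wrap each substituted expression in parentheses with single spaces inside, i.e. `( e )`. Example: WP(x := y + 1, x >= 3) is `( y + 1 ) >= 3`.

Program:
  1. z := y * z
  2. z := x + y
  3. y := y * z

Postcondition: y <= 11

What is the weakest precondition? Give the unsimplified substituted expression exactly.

Answer: ( y * ( x + y ) ) <= 11

Derivation:
post: y <= 11
stmt 3: y := y * z  -- replace 1 occurrence(s) of y with (y * z)
  => ( y * z ) <= 11
stmt 2: z := x + y  -- replace 1 occurrence(s) of z with (x + y)
  => ( y * ( x + y ) ) <= 11
stmt 1: z := y * z  -- replace 0 occurrence(s) of z with (y * z)
  => ( y * ( x + y ) ) <= 11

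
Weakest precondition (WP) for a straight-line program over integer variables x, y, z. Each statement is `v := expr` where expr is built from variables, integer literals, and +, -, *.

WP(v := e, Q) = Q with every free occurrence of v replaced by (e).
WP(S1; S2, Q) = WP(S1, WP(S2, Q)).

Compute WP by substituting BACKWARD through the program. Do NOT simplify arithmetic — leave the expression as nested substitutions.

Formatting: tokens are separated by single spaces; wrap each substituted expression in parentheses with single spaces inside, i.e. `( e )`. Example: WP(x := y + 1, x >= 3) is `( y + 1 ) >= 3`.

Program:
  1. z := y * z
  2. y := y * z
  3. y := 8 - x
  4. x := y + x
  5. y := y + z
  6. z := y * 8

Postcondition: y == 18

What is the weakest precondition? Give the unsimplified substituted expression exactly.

post: y == 18
stmt 6: z := y * 8  -- replace 0 occurrence(s) of z with (y * 8)
  => y == 18
stmt 5: y := y + z  -- replace 1 occurrence(s) of y with (y + z)
  => ( y + z ) == 18
stmt 4: x := y + x  -- replace 0 occurrence(s) of x with (y + x)
  => ( y + z ) == 18
stmt 3: y := 8 - x  -- replace 1 occurrence(s) of y with (8 - x)
  => ( ( 8 - x ) + z ) == 18
stmt 2: y := y * z  -- replace 0 occurrence(s) of y with (y * z)
  => ( ( 8 - x ) + z ) == 18
stmt 1: z := y * z  -- replace 1 occurrence(s) of z with (y * z)
  => ( ( 8 - x ) + ( y * z ) ) == 18

Answer: ( ( 8 - x ) + ( y * z ) ) == 18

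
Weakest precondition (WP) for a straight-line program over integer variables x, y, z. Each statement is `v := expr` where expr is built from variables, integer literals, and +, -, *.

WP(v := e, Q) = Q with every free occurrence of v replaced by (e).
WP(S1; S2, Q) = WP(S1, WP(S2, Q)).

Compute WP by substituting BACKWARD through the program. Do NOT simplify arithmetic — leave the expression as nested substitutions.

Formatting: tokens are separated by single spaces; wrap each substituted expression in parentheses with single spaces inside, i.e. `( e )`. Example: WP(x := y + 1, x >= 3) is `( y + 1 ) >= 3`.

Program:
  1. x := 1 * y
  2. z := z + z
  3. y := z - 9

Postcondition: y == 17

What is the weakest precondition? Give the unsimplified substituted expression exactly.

post: y == 17
stmt 3: y := z - 9  -- replace 1 occurrence(s) of y with (z - 9)
  => ( z - 9 ) == 17
stmt 2: z := z + z  -- replace 1 occurrence(s) of z with (z + z)
  => ( ( z + z ) - 9 ) == 17
stmt 1: x := 1 * y  -- replace 0 occurrence(s) of x with (1 * y)
  => ( ( z + z ) - 9 ) == 17

Answer: ( ( z + z ) - 9 ) == 17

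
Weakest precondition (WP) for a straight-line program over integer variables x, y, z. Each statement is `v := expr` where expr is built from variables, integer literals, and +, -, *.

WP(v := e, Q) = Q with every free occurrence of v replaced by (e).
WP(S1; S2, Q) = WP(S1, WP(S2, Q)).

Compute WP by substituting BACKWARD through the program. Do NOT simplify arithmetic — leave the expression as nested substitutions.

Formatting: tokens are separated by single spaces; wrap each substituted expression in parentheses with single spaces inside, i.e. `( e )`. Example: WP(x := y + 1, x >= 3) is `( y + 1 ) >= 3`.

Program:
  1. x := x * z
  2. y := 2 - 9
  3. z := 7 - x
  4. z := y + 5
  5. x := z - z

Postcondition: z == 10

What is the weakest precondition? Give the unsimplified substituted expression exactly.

post: z == 10
stmt 5: x := z - z  -- replace 0 occurrence(s) of x with (z - z)
  => z == 10
stmt 4: z := y + 5  -- replace 1 occurrence(s) of z with (y + 5)
  => ( y + 5 ) == 10
stmt 3: z := 7 - x  -- replace 0 occurrence(s) of z with (7 - x)
  => ( y + 5 ) == 10
stmt 2: y := 2 - 9  -- replace 1 occurrence(s) of y with (2 - 9)
  => ( ( 2 - 9 ) + 5 ) == 10
stmt 1: x := x * z  -- replace 0 occurrence(s) of x with (x * z)
  => ( ( 2 - 9 ) + 5 ) == 10

Answer: ( ( 2 - 9 ) + 5 ) == 10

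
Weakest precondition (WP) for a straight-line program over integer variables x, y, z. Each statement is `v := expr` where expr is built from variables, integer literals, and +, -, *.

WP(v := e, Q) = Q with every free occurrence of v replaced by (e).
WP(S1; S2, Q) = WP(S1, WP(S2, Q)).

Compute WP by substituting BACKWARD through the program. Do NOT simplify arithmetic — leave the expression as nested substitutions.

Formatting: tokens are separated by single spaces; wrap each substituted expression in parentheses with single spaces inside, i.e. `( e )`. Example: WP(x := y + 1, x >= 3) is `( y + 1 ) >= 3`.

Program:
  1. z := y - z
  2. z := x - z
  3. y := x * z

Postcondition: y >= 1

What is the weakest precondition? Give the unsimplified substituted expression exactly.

Answer: ( x * ( x - ( y - z ) ) ) >= 1

Derivation:
post: y >= 1
stmt 3: y := x * z  -- replace 1 occurrence(s) of y with (x * z)
  => ( x * z ) >= 1
stmt 2: z := x - z  -- replace 1 occurrence(s) of z with (x - z)
  => ( x * ( x - z ) ) >= 1
stmt 1: z := y - z  -- replace 1 occurrence(s) of z with (y - z)
  => ( x * ( x - ( y - z ) ) ) >= 1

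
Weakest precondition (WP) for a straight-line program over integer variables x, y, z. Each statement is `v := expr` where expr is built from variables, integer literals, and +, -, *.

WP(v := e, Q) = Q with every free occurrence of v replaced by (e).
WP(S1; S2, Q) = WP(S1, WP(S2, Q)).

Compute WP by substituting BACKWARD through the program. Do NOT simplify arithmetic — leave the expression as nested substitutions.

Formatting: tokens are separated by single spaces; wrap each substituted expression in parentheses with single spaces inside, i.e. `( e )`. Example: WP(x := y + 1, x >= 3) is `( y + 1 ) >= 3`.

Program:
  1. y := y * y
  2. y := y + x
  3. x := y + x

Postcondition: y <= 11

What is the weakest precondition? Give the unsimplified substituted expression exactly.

Answer: ( ( y * y ) + x ) <= 11

Derivation:
post: y <= 11
stmt 3: x := y + x  -- replace 0 occurrence(s) of x with (y + x)
  => y <= 11
stmt 2: y := y + x  -- replace 1 occurrence(s) of y with (y + x)
  => ( y + x ) <= 11
stmt 1: y := y * y  -- replace 1 occurrence(s) of y with (y * y)
  => ( ( y * y ) + x ) <= 11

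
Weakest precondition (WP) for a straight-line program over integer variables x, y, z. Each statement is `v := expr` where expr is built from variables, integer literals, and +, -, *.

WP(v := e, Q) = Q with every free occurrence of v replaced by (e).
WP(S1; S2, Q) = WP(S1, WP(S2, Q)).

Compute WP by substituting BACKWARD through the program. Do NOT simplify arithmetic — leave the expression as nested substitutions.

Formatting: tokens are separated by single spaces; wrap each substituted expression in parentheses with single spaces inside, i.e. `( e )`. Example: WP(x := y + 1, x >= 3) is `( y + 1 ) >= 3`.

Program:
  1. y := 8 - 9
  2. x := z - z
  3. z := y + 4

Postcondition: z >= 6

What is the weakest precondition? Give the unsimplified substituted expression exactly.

post: z >= 6
stmt 3: z := y + 4  -- replace 1 occurrence(s) of z with (y + 4)
  => ( y + 4 ) >= 6
stmt 2: x := z - z  -- replace 0 occurrence(s) of x with (z - z)
  => ( y + 4 ) >= 6
stmt 1: y := 8 - 9  -- replace 1 occurrence(s) of y with (8 - 9)
  => ( ( 8 - 9 ) + 4 ) >= 6

Answer: ( ( 8 - 9 ) + 4 ) >= 6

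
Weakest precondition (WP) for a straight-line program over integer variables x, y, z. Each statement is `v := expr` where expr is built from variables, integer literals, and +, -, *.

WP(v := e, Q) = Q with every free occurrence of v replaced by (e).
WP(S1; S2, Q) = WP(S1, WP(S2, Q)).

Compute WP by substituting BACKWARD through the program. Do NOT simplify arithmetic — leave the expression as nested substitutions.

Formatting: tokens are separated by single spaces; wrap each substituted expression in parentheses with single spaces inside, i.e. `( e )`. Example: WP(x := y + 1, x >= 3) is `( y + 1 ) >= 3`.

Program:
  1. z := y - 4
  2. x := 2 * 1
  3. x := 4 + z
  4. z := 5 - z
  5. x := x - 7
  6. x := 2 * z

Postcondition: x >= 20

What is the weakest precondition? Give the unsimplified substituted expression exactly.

post: x >= 20
stmt 6: x := 2 * z  -- replace 1 occurrence(s) of x with (2 * z)
  => ( 2 * z ) >= 20
stmt 5: x := x - 7  -- replace 0 occurrence(s) of x with (x - 7)
  => ( 2 * z ) >= 20
stmt 4: z := 5 - z  -- replace 1 occurrence(s) of z with (5 - z)
  => ( 2 * ( 5 - z ) ) >= 20
stmt 3: x := 4 + z  -- replace 0 occurrence(s) of x with (4 + z)
  => ( 2 * ( 5 - z ) ) >= 20
stmt 2: x := 2 * 1  -- replace 0 occurrence(s) of x with (2 * 1)
  => ( 2 * ( 5 - z ) ) >= 20
stmt 1: z := y - 4  -- replace 1 occurrence(s) of z with (y - 4)
  => ( 2 * ( 5 - ( y - 4 ) ) ) >= 20

Answer: ( 2 * ( 5 - ( y - 4 ) ) ) >= 20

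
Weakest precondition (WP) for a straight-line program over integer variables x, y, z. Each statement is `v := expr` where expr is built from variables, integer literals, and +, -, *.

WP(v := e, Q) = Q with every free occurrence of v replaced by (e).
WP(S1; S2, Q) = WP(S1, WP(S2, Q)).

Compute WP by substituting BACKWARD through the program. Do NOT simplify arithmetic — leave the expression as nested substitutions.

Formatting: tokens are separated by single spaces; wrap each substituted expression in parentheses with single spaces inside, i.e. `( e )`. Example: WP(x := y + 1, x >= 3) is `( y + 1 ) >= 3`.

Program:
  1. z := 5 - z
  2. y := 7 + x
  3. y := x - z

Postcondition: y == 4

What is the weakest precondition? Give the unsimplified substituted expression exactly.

post: y == 4
stmt 3: y := x - z  -- replace 1 occurrence(s) of y with (x - z)
  => ( x - z ) == 4
stmt 2: y := 7 + x  -- replace 0 occurrence(s) of y with (7 + x)
  => ( x - z ) == 4
stmt 1: z := 5 - z  -- replace 1 occurrence(s) of z with (5 - z)
  => ( x - ( 5 - z ) ) == 4

Answer: ( x - ( 5 - z ) ) == 4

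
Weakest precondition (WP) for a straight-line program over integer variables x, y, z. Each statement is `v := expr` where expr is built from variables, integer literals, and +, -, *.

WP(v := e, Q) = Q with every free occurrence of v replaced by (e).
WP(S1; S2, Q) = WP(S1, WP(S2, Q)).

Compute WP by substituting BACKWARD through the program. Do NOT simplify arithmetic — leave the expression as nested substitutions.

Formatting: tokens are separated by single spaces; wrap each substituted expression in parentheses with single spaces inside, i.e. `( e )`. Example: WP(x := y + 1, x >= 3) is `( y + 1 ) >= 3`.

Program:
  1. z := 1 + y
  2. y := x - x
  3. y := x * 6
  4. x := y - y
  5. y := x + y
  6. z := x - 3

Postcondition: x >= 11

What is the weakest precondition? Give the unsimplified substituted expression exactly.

post: x >= 11
stmt 6: z := x - 3  -- replace 0 occurrence(s) of z with (x - 3)
  => x >= 11
stmt 5: y := x + y  -- replace 0 occurrence(s) of y with (x + y)
  => x >= 11
stmt 4: x := y - y  -- replace 1 occurrence(s) of x with (y - y)
  => ( y - y ) >= 11
stmt 3: y := x * 6  -- replace 2 occurrence(s) of y with (x * 6)
  => ( ( x * 6 ) - ( x * 6 ) ) >= 11
stmt 2: y := x - x  -- replace 0 occurrence(s) of y with (x - x)
  => ( ( x * 6 ) - ( x * 6 ) ) >= 11
stmt 1: z := 1 + y  -- replace 0 occurrence(s) of z with (1 + y)
  => ( ( x * 6 ) - ( x * 6 ) ) >= 11

Answer: ( ( x * 6 ) - ( x * 6 ) ) >= 11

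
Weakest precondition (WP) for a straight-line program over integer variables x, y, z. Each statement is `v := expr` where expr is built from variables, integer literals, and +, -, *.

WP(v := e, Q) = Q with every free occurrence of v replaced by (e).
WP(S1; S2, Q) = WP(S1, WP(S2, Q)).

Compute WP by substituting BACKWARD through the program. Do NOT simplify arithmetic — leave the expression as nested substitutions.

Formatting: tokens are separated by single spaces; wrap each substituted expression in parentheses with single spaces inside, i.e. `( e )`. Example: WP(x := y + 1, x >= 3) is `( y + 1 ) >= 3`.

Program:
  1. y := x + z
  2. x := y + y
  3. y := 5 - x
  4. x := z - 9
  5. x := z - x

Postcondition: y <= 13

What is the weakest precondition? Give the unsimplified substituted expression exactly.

post: y <= 13
stmt 5: x := z - x  -- replace 0 occurrence(s) of x with (z - x)
  => y <= 13
stmt 4: x := z - 9  -- replace 0 occurrence(s) of x with (z - 9)
  => y <= 13
stmt 3: y := 5 - x  -- replace 1 occurrence(s) of y with (5 - x)
  => ( 5 - x ) <= 13
stmt 2: x := y + y  -- replace 1 occurrence(s) of x with (y + y)
  => ( 5 - ( y + y ) ) <= 13
stmt 1: y := x + z  -- replace 2 occurrence(s) of y with (x + z)
  => ( 5 - ( ( x + z ) + ( x + z ) ) ) <= 13

Answer: ( 5 - ( ( x + z ) + ( x + z ) ) ) <= 13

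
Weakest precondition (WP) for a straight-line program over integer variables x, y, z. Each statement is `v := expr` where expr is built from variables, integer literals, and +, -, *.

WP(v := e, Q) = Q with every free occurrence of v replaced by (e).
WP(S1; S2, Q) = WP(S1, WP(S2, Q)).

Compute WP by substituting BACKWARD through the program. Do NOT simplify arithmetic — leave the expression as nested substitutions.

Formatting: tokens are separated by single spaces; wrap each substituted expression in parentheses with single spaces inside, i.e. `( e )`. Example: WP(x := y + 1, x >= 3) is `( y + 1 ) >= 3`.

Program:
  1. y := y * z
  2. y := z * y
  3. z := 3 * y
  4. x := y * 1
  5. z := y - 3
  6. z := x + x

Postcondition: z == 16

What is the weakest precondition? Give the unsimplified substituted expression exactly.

post: z == 16
stmt 6: z := x + x  -- replace 1 occurrence(s) of z with (x + x)
  => ( x + x ) == 16
stmt 5: z := y - 3  -- replace 0 occurrence(s) of z with (y - 3)
  => ( x + x ) == 16
stmt 4: x := y * 1  -- replace 2 occurrence(s) of x with (y * 1)
  => ( ( y * 1 ) + ( y * 1 ) ) == 16
stmt 3: z := 3 * y  -- replace 0 occurrence(s) of z with (3 * y)
  => ( ( y * 1 ) + ( y * 1 ) ) == 16
stmt 2: y := z * y  -- replace 2 occurrence(s) of y with (z * y)
  => ( ( ( z * y ) * 1 ) + ( ( z * y ) * 1 ) ) == 16
stmt 1: y := y * z  -- replace 2 occurrence(s) of y with (y * z)
  => ( ( ( z * ( y * z ) ) * 1 ) + ( ( z * ( y * z ) ) * 1 ) ) == 16

Answer: ( ( ( z * ( y * z ) ) * 1 ) + ( ( z * ( y * z ) ) * 1 ) ) == 16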